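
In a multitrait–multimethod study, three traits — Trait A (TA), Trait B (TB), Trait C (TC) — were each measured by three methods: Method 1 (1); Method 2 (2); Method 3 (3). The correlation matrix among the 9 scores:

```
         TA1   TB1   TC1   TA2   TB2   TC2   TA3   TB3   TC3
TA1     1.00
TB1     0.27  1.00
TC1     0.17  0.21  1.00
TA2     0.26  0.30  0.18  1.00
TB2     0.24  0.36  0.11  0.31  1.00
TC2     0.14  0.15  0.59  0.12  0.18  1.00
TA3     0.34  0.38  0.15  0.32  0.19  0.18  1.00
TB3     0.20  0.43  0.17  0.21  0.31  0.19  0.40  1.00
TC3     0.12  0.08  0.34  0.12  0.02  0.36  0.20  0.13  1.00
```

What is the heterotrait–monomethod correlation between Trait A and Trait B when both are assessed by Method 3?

0.40

Different traits, same method: r(TA3, TB3) = 0.40.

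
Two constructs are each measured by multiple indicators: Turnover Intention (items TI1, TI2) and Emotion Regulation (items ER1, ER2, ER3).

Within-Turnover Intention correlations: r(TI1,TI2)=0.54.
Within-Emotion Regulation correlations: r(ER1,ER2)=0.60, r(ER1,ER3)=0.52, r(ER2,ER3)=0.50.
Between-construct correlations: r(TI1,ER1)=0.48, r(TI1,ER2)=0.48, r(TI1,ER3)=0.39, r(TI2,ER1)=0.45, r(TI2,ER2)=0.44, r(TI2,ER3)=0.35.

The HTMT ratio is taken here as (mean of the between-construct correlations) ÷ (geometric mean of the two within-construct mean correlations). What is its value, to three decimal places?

Between-construct mean = 2.59/6 = 0.4317.
Mean within-TI = 0.54/1 = 0.5400; mean within-ER = 1.62/3 = 0.5400.
Geometric mean = √(0.5400 × 0.5400) = 0.5400.
HTMT = 0.4317 / 0.5400 = 0.799.

0.799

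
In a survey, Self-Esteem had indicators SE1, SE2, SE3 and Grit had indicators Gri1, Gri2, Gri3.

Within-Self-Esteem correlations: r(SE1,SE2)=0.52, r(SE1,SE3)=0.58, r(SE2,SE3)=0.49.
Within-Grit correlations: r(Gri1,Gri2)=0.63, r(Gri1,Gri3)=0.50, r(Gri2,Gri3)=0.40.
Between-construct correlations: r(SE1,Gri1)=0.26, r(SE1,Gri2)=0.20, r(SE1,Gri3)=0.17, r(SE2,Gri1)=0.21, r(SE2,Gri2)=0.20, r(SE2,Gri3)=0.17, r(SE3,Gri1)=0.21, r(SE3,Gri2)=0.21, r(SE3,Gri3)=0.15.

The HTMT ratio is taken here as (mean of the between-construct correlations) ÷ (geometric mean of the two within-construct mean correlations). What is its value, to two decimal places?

Between-construct mean = 1.78/9 = 0.1978.
Mean within-SE = 1.59/3 = 0.5300; mean within-Gri = 1.53/3 = 0.5100.
Geometric mean = √(0.5300 × 0.5100) = 0.5199.
HTMT = 0.1978 / 0.5199 = 0.38.

0.38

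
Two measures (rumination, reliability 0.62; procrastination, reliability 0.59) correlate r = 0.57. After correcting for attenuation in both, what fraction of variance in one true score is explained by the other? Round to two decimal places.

Disattenuated r = 0.57 / √(0.62 × 0.59) = 0.57 / 0.6048 = 0.9425.
Shared true-score variance = 0.9425² = 0.8883 ≈ 0.89.

0.89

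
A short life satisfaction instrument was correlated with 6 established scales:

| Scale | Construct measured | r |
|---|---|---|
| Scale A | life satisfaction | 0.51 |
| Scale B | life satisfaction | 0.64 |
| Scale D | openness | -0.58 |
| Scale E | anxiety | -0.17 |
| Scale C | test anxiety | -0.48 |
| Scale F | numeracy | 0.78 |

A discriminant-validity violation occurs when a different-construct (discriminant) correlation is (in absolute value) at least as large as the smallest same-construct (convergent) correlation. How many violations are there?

2

Convergent (same construct = life satisfaction): Scale A, Scale B.
Smallest convergent = 0.51. Discriminant |r|: 0.58, 0.17, 0.48, 0.78; count ≥ 0.51 → 2.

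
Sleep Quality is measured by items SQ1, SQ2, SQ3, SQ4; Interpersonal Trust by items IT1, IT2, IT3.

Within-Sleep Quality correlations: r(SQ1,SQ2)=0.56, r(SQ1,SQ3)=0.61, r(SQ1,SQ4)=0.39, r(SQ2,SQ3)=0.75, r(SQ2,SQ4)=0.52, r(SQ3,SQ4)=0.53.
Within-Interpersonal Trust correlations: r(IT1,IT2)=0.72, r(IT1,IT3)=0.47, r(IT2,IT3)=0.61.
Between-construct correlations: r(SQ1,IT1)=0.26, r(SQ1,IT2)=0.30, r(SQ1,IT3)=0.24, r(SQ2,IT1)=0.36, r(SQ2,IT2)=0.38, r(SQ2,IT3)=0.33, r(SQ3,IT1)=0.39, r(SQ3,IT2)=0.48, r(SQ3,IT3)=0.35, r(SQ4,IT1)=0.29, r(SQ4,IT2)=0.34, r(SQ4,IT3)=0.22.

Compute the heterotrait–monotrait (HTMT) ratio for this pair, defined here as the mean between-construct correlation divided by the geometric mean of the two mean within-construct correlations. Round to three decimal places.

Mean heterotrait r = 3.94/12 = 0.3283.
Mean within-SQ = 3.36/6 = 0.5600; mean within-IT = 1.80/3 = 0.6000.
Geometric mean = √(0.5600 × 0.6000) = 0.5797.
HTMT = 0.3283 / 0.5797 = 0.566.

0.566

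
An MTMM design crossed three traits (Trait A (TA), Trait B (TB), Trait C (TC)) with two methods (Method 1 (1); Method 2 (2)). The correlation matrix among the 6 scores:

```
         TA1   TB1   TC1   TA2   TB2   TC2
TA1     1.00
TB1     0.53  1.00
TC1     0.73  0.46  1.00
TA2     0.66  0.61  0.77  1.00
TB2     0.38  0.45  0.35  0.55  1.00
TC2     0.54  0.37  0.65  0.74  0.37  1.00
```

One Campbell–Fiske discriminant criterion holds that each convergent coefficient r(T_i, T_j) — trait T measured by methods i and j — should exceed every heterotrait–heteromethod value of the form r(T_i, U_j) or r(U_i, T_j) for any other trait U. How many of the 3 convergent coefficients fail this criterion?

Each convergent coefficient versus the relevant comparison correlations:
TA (methods 1·2): 0.66 vs {0.38, 0.61, 0.54, 0.77} → fail.
TB (methods 1·2): 0.45 vs {0.61, 0.38, 0.37, 0.35} → fail.
TC (methods 1·2): 0.65 vs {0.77, 0.54, 0.35, 0.37} → fail.
3 of 3 fail.

3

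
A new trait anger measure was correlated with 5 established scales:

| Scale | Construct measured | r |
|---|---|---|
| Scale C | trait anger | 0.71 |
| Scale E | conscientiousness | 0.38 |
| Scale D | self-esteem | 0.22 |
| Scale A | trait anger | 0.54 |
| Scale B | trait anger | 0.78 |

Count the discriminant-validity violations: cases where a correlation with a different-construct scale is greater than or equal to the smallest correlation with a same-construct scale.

Convergent (same construct = trait anger): Scale C, Scale A, Scale B.
Smallest convergent = 0.54. Discriminant values: 0.38, 0.22; count ≥ 0.54 → 0.

0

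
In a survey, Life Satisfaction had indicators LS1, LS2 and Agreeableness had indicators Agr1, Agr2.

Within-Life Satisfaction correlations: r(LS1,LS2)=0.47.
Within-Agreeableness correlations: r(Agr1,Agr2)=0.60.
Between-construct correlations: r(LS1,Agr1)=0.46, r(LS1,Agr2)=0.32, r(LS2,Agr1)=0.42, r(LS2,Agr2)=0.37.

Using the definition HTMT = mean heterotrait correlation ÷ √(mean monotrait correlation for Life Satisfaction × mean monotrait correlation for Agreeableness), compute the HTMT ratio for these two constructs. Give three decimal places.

Between-construct mean = 1.57/4 = 0.3925.
Mean within-LS = 0.47/1 = 0.4700; mean within-Agr = 0.60/1 = 0.6000.
Geometric mean = √(0.4700 × 0.6000) = 0.5310.
HTMT = 0.3925 / 0.5310 = 0.739.

0.739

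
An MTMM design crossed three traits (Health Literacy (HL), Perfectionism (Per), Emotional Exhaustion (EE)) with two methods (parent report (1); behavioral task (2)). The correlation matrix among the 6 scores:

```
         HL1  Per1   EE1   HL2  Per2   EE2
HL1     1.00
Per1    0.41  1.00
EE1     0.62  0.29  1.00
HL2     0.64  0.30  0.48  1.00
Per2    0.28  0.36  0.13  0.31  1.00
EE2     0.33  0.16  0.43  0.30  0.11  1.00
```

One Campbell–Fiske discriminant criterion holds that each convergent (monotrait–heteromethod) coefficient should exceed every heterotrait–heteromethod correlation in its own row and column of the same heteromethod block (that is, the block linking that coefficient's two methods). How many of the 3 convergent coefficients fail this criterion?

Each convergent coefficient versus the relevant comparison correlations:
HL (methods 1·2): 0.64 vs {0.28, 0.30, 0.33, 0.48} → pass.
Per (methods 1·2): 0.36 vs {0.30, 0.28, 0.16, 0.13} → pass.
EE (methods 1·2): 0.43 vs {0.48, 0.33, 0.13, 0.16} → fail.
1 of 3 fail.

1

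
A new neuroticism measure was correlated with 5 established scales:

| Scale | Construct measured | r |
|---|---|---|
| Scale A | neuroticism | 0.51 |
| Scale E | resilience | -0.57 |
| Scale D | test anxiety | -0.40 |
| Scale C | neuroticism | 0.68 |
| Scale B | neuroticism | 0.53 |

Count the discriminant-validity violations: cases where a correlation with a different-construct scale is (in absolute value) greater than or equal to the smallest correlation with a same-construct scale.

Convergent (same construct = neuroticism): Scale A, Scale C, Scale B.
Smallest convergent = 0.51. Discriminant |r|: 0.57, 0.40; count ≥ 0.51 → 1.

1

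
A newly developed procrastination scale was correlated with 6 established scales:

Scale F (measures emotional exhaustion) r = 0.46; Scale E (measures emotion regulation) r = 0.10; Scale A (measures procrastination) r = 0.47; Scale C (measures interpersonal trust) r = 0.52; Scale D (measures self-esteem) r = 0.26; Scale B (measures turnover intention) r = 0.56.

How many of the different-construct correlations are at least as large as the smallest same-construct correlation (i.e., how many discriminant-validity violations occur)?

2

Convergent (same construct = procrastination): Scale A.
Smallest convergent = 0.47. Discriminant values: 0.46, 0.10, 0.52, 0.26, 0.56; count ≥ 0.47 → 2.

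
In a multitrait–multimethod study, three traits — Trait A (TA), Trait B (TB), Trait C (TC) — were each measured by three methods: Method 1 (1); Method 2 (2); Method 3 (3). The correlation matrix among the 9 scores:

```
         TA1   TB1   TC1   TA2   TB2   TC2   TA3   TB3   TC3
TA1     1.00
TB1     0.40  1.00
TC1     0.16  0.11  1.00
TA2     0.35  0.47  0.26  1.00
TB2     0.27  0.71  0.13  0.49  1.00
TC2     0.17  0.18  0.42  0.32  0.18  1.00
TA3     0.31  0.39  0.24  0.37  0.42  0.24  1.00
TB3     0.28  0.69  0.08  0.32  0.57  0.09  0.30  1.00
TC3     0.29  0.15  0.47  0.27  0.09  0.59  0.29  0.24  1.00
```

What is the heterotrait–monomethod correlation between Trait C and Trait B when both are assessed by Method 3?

Different traits, same method: r(TC3, TB3) = 0.24.

0.24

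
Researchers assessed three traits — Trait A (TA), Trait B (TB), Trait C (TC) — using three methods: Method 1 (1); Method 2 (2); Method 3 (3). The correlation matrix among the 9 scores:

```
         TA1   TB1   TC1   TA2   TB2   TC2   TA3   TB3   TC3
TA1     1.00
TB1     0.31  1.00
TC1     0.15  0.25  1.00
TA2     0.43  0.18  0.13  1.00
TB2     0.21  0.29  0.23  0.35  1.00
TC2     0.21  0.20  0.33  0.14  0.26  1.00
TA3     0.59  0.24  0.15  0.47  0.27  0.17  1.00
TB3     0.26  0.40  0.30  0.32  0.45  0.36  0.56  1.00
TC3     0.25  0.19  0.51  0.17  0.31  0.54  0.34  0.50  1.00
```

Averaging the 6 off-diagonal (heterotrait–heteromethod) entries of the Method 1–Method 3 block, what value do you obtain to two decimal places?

0.23

HTHM values (method 1 × method 3): 0.26, 0.25, 0.24, 0.19, 0.15, 0.30; mean = 1.39/6 = 0.23.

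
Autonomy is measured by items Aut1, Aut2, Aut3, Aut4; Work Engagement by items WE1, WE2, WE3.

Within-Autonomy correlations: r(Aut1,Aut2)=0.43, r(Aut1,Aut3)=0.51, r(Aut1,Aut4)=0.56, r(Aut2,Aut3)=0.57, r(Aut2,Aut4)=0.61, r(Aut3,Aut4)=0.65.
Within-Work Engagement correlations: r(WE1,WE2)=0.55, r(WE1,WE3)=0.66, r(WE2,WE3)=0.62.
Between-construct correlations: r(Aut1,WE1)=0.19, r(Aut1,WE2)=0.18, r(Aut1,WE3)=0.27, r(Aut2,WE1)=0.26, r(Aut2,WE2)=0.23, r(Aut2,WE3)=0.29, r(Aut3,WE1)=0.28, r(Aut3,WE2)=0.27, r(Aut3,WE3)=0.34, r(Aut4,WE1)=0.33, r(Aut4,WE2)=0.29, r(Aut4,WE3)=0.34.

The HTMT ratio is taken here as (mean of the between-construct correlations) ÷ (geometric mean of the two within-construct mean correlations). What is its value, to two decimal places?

Between-construct mean = 3.27/12 = 0.2725.
Mean within-Aut = 3.33/6 = 0.5550; mean within-WE = 1.83/3 = 0.6100.
Geometric mean = √(0.5550 × 0.6100) = 0.5819.
HTMT = 0.2725 / 0.5819 = 0.47.

0.47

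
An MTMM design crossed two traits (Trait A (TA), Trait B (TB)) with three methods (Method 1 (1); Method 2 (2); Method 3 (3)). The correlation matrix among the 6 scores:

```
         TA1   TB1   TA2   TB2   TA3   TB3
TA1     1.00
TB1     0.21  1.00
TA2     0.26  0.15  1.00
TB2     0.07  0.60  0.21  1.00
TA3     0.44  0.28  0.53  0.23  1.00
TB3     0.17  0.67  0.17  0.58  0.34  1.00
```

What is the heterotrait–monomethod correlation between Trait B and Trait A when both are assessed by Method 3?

0.34

Different traits, same method: r(TB3, TA3) = 0.34.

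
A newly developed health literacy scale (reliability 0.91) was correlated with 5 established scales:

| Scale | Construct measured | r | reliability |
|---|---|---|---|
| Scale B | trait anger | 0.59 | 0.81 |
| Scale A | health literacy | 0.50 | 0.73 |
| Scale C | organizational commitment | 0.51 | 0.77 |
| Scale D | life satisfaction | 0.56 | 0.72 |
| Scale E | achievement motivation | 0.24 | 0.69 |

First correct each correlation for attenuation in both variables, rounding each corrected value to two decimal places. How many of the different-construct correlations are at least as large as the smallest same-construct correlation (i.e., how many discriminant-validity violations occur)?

Disattenuated r (r / √(r_scale · r_new)):
  Scale B (disc): 0.59 / √(0.81·0.91) = 0.69
  Scale A (conv): 0.50 / √(0.73·0.91) = 0.61
  Scale C (disc): 0.51 / √(0.77·0.91) = 0.61
  Scale D (disc): 0.56 / √(0.72·0.91) = 0.69
  Scale E (disc): 0.24 / √(0.69·0.91) = 0.30
Smallest convergent = 0.61. Discriminant values: 0.69, 0.61, 0.69, 0.30; count ≥ 0.61 → 3.

3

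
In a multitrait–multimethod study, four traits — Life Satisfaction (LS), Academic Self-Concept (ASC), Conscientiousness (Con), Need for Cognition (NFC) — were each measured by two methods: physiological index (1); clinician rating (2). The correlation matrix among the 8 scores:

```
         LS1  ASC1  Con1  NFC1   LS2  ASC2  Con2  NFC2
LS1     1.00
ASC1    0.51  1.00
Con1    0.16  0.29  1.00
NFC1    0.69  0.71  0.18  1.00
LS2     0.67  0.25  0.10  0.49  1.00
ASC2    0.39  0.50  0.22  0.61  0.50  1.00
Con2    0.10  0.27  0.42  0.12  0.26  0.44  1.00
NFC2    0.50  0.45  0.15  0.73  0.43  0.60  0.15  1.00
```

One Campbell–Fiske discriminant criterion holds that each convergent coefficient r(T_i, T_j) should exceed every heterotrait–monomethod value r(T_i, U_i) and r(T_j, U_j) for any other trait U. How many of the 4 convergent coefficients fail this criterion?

3

Each convergent coefficient versus the relevant comparison correlations:
LS (methods 1·2): 0.67 vs {0.51, 0.50, 0.16, 0.26, 0.69, 0.43} → fail.
ASC (methods 1·2): 0.50 vs {0.51, 0.50, 0.29, 0.44, 0.71, 0.60} → fail.
Con (methods 1·2): 0.42 vs {0.16, 0.26, 0.29, 0.44, 0.18, 0.15} → fail.
NFC (methods 1·2): 0.73 vs {0.69, 0.43, 0.71, 0.60, 0.18, 0.15} → pass.
3 of 4 fail.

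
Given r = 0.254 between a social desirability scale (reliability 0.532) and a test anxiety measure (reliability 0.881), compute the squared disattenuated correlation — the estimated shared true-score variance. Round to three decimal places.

0.138

Disattenuated r = 0.254 / √(0.532 × 0.881) = 0.254 / 0.6846 = 0.3710.
Shared true-score variance = 0.3710² = 0.1376 ≈ 0.138.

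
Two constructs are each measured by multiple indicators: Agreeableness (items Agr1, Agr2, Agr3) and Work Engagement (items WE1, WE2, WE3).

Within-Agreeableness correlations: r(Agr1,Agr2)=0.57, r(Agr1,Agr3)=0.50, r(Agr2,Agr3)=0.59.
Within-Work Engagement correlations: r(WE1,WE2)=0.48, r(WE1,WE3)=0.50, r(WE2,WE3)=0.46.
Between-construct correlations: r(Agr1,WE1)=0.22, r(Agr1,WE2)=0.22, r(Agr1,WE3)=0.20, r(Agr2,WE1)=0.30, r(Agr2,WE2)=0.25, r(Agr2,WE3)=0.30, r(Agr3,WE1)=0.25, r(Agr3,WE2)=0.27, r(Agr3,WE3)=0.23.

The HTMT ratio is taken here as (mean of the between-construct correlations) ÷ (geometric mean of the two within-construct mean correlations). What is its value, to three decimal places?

Mean between = 2.24/9 = 0.2489.
Mean within-Agr = 1.66/3 = 0.5533; mean within-WE = 1.44/3 = 0.4800.
Geometric mean = √(0.5533 × 0.4800) = 0.5153.
HTMT = 0.2489 / 0.5153 = 0.483.

0.483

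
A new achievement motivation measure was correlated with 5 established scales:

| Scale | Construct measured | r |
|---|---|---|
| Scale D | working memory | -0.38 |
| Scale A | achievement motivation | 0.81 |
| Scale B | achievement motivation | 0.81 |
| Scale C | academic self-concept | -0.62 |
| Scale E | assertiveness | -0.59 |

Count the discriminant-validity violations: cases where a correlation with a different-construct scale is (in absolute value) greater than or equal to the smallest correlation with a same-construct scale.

0

Convergent (same construct = achievement motivation): Scale A, Scale B.
Smallest convergent = 0.81. Discriminant |r|: 0.38, 0.62, 0.59; count ≥ 0.81 → 0.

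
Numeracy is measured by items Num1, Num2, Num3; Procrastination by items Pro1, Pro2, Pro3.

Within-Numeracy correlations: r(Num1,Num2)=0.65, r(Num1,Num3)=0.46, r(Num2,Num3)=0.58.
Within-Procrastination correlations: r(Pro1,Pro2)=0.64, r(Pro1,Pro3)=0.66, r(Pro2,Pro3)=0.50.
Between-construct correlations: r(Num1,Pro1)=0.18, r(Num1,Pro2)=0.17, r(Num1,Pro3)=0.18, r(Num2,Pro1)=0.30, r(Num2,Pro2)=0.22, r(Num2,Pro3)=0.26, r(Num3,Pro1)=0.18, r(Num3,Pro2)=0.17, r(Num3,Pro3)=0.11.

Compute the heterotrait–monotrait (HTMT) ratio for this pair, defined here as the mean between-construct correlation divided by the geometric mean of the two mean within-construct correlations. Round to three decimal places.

Mean heterotrait r = 1.77/9 = 0.1967.
Mean within-Num = 1.69/3 = 0.5633; mean within-Pro = 1.80/3 = 0.6000.
Geometric mean = √(0.5633 × 0.6000) = 0.5814.
HTMT = 0.1967 / 0.5814 = 0.338.

0.338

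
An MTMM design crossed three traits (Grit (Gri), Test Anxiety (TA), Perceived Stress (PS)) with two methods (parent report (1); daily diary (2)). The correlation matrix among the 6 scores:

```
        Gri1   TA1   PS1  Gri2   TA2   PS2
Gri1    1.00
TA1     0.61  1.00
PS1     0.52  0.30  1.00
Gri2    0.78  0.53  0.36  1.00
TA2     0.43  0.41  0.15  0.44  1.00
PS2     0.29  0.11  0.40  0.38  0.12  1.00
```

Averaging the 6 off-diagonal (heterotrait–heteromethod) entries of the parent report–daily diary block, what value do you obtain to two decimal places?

0.31

HTHM values (method 1 × method 2): 0.43, 0.29, 0.53, 0.11, 0.36, 0.15; mean = 1.87/6 = 0.31.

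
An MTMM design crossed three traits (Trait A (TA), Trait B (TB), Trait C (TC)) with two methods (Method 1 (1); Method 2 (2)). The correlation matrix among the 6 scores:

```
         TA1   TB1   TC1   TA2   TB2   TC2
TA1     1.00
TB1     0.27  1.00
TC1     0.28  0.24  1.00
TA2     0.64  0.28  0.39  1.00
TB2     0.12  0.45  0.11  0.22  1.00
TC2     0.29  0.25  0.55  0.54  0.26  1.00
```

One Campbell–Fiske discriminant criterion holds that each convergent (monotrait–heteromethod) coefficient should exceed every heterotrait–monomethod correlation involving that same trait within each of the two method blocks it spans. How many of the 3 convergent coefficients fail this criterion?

0

Checking each validity diagonal entry against its comparison values:
TA (methods 1·2): 0.64 vs {0.27, 0.22, 0.28, 0.54} → pass.
TB (methods 1·2): 0.45 vs {0.27, 0.22, 0.24, 0.26} → pass.
TC (methods 1·2): 0.55 vs {0.28, 0.54, 0.24, 0.26} → pass.
0 of 3 fail.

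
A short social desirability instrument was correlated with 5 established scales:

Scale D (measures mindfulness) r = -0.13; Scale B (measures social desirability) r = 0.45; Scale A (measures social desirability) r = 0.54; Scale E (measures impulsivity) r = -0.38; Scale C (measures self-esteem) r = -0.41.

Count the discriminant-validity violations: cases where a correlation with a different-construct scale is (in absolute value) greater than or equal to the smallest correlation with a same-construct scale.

Convergent (same construct = social desirability): Scale B, Scale A.
Smallest convergent = 0.45. Discriminant |r|: 0.13, 0.38, 0.41; count ≥ 0.45 → 0.

0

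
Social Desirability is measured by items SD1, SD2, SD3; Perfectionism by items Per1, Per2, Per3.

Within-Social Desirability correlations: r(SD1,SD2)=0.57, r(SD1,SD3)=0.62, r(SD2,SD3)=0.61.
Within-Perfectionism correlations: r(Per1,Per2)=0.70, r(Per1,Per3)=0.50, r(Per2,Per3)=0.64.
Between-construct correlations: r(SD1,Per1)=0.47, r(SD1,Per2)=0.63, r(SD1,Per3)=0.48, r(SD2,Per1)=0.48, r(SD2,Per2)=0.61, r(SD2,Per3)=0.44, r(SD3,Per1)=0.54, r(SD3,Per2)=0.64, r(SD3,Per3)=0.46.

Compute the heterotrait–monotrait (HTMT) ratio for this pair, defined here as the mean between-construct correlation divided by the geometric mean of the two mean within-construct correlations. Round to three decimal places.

0.870

Between-construct mean = 4.75/9 = 0.5278.
Mean within-SD = 1.80/3 = 0.6000; mean within-Per = 1.84/3 = 0.6133.
Geometric mean = √(0.6000 × 0.6133) = 0.6066.
HTMT = 0.5278 / 0.6066 = 0.870.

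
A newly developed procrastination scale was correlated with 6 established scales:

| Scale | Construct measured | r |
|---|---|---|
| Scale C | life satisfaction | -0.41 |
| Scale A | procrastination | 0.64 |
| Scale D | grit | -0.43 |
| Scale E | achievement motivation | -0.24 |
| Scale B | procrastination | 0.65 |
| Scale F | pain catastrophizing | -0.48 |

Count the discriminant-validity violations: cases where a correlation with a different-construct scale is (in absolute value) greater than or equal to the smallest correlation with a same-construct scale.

0

Convergent (same construct = procrastination): Scale A, Scale B.
Smallest convergent = 0.64. Discriminant |r|: 0.41, 0.43, 0.24, 0.48; count ≥ 0.64 → 0.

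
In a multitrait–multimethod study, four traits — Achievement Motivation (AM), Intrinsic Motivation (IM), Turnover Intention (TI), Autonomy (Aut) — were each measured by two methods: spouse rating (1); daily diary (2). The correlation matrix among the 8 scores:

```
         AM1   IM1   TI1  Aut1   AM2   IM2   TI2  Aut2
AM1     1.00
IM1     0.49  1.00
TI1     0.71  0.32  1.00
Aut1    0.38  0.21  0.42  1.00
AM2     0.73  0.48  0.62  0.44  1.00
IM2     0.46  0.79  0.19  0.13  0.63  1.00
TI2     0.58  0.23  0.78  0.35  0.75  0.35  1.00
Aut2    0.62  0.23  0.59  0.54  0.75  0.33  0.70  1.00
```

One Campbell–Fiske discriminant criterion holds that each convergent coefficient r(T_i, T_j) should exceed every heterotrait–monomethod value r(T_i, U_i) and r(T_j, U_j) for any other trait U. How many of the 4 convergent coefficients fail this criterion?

2

Convergent coefficients and their comparison sets:
AM (methods 1·2): 0.73 vs {0.49, 0.63, 0.71, 0.75, 0.38, 0.75} → fail.
IM (methods 1·2): 0.79 vs {0.49, 0.63, 0.32, 0.35, 0.21, 0.33} → pass.
TI (methods 1·2): 0.78 vs {0.71, 0.75, 0.32, 0.35, 0.42, 0.70} → pass.
Aut (methods 1·2): 0.54 vs {0.38, 0.75, 0.21, 0.33, 0.42, 0.70} → fail.
2 of 4 fail.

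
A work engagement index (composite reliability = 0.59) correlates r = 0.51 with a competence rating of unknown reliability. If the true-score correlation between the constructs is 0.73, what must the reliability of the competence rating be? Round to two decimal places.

r_true = r_obs / √(r_xx · r_yy) ⇒ 0.73 = 0.51 / √(0.59 · r_yy).
√(0.59 · r_yy) = 0.51 / 0.73 = 0.6986; 0.59 · r_yy = 0.4880; r_yy = 0.4880 / 0.59 ≈ 0.83.

0.83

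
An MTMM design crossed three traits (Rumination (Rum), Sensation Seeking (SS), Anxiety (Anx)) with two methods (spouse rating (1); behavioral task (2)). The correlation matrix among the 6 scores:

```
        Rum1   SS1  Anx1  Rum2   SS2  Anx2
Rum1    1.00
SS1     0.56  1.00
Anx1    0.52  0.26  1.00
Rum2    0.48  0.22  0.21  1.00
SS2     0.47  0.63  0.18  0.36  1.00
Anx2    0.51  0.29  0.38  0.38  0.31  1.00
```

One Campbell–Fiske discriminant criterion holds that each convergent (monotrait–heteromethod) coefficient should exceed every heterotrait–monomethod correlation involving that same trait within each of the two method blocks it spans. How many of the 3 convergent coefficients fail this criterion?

Checking each validity diagonal entry against its comparison values:
Rum (methods 1·2): 0.48 vs {0.56, 0.36, 0.52, 0.38} → fail.
SS (methods 1·2): 0.63 vs {0.56, 0.36, 0.26, 0.31} → pass.
Anx (methods 1·2): 0.38 vs {0.52, 0.38, 0.26, 0.31} → fail.
2 of 3 fail.

2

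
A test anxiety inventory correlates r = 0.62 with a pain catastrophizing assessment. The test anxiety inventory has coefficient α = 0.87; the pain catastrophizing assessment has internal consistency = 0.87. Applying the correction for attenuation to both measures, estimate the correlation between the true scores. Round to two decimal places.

0.71

r_true = r_obs / √(r_xx · r_yy) = 0.62 / √(0.87 × 0.87) = 0.62 / √0.7569 = 0.62 / 0.8700 ≈ 0.71.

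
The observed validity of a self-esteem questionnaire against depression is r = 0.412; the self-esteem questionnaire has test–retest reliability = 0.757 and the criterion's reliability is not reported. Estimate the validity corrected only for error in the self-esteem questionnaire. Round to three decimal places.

0.474

Single correction: r_c = r_obs / √r_xx = 0.412 / √0.757 = 0.412 / 0.8701 ≈ 0.474.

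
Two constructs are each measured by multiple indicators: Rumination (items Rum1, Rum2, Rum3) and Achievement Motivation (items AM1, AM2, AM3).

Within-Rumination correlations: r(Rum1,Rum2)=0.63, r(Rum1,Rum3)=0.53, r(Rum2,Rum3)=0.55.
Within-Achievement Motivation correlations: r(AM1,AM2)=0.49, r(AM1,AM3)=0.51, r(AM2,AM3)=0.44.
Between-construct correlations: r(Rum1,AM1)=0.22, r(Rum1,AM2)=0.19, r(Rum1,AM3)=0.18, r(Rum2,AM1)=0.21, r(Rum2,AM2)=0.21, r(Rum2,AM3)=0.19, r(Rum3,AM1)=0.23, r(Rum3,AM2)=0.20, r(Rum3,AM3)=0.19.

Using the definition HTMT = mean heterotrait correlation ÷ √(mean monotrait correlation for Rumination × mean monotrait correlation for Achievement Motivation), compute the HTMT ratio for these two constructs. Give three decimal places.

Mean between = 1.82/9 = 0.2022.
Mean within-Rum = 1.71/3 = 0.5700; mean within-AM = 1.44/3 = 0.4800.
Geometric mean = √(0.5700 × 0.4800) = 0.5231.
HTMT = 0.2022 / 0.5231 = 0.387.

0.387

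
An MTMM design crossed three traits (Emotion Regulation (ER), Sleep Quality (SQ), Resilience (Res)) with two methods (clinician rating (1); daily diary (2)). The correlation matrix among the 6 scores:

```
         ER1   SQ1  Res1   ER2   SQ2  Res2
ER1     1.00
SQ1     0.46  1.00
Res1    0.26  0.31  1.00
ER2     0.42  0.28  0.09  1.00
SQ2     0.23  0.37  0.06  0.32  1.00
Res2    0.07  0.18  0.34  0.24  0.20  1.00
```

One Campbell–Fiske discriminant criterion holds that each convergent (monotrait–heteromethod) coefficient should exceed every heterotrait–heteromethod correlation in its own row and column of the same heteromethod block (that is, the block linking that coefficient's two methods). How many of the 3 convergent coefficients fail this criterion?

Each convergent coefficient versus the relevant comparison correlations:
ER (methods 1·2): 0.42 vs {0.23, 0.28, 0.07, 0.09} → pass.
SQ (methods 1·2): 0.37 vs {0.28, 0.23, 0.18, 0.06} → pass.
Res (methods 1·2): 0.34 vs {0.09, 0.07, 0.06, 0.18} → pass.
0 of 3 fail.

0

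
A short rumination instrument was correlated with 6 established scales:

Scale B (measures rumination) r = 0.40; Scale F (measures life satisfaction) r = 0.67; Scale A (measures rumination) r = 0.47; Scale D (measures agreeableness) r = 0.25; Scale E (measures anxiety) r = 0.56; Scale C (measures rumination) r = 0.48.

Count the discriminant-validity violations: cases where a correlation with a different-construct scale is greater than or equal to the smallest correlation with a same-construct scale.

Convergent (same construct = rumination): Scale B, Scale A, Scale C.
Smallest convergent = 0.40. Discriminant values: 0.67, 0.25, 0.56; count ≥ 0.40 → 2.

2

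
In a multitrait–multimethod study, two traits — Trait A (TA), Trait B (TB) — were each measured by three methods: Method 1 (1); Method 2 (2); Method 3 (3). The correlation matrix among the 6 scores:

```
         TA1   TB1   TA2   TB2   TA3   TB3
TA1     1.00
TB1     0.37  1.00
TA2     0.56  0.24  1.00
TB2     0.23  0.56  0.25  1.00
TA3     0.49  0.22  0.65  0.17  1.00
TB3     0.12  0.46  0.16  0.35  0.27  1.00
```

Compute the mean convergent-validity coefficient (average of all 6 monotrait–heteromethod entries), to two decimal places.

0.51

Convergent values: 0.56, 0.49, 0.65, 0.56, 0.46, 0.35; mean = 3.07/6 = 0.51.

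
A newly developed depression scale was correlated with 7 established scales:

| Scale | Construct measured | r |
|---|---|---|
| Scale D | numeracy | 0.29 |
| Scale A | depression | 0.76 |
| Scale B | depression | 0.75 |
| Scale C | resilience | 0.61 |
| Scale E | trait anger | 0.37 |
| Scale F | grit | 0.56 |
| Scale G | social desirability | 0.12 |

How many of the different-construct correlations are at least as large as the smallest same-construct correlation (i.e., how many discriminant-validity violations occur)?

0

Convergent (same construct = depression): Scale A, Scale B.
Smallest convergent = 0.75. Discriminant values: 0.29, 0.61, 0.37, 0.56, 0.12; count ≥ 0.75 → 0.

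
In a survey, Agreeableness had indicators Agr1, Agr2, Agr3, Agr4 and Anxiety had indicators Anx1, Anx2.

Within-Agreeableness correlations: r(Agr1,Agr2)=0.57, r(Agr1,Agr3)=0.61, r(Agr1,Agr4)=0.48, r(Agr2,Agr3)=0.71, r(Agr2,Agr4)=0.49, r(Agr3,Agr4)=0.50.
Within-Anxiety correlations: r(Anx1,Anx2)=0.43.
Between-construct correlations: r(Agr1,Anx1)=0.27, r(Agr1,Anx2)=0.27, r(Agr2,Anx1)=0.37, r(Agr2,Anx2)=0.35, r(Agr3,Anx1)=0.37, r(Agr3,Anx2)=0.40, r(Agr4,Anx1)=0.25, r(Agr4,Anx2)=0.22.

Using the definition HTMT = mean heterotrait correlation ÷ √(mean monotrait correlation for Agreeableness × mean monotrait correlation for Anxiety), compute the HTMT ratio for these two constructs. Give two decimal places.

Between-construct mean = 2.50/8 = 0.3125.
Mean within-Agr = 3.36/6 = 0.5600; mean within-Anx = 0.43/1 = 0.4300.
Geometric mean = √(0.5600 × 0.4300) = 0.4907.
HTMT = 0.3125 / 0.4907 = 0.64.

0.64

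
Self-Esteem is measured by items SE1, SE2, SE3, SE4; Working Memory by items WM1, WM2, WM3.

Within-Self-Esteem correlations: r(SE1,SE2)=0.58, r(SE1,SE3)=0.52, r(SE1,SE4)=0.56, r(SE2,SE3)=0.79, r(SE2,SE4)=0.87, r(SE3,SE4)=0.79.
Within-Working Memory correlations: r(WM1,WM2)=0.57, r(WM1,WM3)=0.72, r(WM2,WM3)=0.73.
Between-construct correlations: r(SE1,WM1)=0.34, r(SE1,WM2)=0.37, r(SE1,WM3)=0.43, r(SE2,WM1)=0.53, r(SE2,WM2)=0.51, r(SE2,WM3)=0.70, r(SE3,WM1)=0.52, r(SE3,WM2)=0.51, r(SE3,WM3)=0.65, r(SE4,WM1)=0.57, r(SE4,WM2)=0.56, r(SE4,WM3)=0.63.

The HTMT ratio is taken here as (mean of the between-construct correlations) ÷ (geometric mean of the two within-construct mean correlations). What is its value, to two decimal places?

Mean between = 6.32/12 = 0.5267.
Mean within-SE = 4.11/6 = 0.6850; mean within-WM = 2.02/3 = 0.6733.
Geometric mean = √(0.6850 × 0.6733) = 0.6791.
HTMT = 0.5267 / 0.6791 = 0.78.

0.78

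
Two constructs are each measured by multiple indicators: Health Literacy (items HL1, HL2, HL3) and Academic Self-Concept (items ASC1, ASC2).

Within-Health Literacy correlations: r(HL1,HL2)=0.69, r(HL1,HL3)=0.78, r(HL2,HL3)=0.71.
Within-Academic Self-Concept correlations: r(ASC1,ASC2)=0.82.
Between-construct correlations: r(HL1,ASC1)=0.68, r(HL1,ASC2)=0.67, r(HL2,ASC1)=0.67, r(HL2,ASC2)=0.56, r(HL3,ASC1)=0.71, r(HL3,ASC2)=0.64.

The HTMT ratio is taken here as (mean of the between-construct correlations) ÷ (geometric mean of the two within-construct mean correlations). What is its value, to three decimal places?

0.849

Mean heterotrait r = 3.93/6 = 0.6550.
Mean within-HL = 2.18/3 = 0.7267; mean within-ASC = 0.82/1 = 0.8200.
Geometric mean = √(0.7267 × 0.8200) = 0.7719.
HTMT = 0.6550 / 0.7719 = 0.849.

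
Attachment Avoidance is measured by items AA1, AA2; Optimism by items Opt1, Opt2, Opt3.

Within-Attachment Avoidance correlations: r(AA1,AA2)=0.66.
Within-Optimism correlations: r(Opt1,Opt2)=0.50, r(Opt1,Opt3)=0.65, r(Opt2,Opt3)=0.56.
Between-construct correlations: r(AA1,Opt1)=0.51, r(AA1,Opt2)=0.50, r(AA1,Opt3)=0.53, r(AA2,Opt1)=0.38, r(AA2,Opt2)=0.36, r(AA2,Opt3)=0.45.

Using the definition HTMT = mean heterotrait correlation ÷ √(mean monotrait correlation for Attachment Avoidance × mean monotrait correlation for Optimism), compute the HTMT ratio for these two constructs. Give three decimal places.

Between-construct mean = 2.73/6 = 0.4550.
Mean within-AA = 0.66/1 = 0.6600; mean within-Opt = 1.71/3 = 0.5700.
Geometric mean = √(0.6600 × 0.5700) = 0.6134.
HTMT = 0.4550 / 0.6134 = 0.742.

0.742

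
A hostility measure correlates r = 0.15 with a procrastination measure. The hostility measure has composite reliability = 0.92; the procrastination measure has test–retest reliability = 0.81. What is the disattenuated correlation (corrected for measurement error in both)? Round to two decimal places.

r_true = r_obs / √(r_xx · r_yy) = 0.15 / √(0.92 × 0.81) = 0.15 / √0.7452 = 0.15 / 0.8632 ≈ 0.17.

0.17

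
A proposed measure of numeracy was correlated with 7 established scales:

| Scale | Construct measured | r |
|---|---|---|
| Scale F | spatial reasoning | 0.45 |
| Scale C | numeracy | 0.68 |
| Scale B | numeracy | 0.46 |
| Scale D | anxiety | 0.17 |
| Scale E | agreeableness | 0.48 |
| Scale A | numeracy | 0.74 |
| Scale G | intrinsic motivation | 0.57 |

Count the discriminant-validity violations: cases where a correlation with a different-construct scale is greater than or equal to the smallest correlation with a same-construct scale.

Convergent (same construct = numeracy): Scale C, Scale B, Scale A.
Smallest convergent = 0.46. Discriminant values: 0.45, 0.17, 0.48, 0.57; count ≥ 0.46 → 2.

2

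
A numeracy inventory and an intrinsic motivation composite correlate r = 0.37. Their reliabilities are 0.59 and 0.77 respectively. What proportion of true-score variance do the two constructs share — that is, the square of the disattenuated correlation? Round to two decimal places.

0.30

Disattenuated r = 0.37 / √(0.59 × 0.77) = 0.37 / 0.6740 = 0.5490.
Shared true-score variance = 0.5490² = 0.3014 ≈ 0.30.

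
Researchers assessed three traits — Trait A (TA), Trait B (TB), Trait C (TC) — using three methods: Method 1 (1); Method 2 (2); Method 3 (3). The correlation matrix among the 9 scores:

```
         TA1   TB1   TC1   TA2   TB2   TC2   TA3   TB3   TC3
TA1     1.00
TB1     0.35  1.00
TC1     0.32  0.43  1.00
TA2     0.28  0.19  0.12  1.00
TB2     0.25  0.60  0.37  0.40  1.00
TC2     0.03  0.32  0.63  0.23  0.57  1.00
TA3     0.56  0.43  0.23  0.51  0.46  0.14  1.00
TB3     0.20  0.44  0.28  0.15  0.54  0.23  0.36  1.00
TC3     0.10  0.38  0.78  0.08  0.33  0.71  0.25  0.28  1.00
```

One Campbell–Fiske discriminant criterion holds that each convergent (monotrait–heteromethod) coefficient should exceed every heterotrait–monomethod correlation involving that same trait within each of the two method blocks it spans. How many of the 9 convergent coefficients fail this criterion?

Checking each validity diagonal entry against its comparison values:
TA (methods 1·2): 0.28 vs {0.35, 0.40, 0.32, 0.23} → fail.
TA (methods 1·3): 0.56 vs {0.35, 0.36, 0.32, 0.25} → pass.
TA (methods 2·3): 0.51 vs {0.40, 0.36, 0.23, 0.25} → pass.
TB (methods 1·2): 0.60 vs {0.35, 0.40, 0.43, 0.57} → pass.
TB (methods 1·3): 0.44 vs {0.35, 0.36, 0.43, 0.28} → pass.
TB (methods 2·3): 0.54 vs {0.40, 0.36, 0.57, 0.28} → fail.
TC (methods 1·2): 0.63 vs {0.32, 0.23, 0.43, 0.57} → pass.
TC (methods 1·3): 0.78 vs {0.32, 0.25, 0.43, 0.28} → pass.
TC (methods 2·3): 0.71 vs {0.23, 0.25, 0.57, 0.28} → pass.
2 of 9 fail.

2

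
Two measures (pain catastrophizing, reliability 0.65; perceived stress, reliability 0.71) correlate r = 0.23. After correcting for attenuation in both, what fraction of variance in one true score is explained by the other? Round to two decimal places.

0.11

Disattenuated r = 0.23 / √(0.65 × 0.71) = 0.23 / 0.6793 = 0.3386.
Shared true-score variance = 0.3386² = 0.1146 ≈ 0.11.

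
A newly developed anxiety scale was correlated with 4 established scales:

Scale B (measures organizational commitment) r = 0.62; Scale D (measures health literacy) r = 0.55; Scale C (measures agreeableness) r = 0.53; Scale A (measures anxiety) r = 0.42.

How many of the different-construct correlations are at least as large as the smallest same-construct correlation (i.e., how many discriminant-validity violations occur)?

3

Convergent (same construct = anxiety): Scale A.
Smallest convergent = 0.42. Discriminant values: 0.62, 0.55, 0.53; count ≥ 0.42 → 3.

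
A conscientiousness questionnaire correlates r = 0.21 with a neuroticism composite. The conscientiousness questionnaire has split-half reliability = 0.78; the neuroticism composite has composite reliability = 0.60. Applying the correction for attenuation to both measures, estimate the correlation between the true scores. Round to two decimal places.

0.31

r_true = r_obs / √(r_xx · r_yy) = 0.21 / √(0.78 × 0.60) = 0.21 / √0.4680 = 0.21 / 0.6841 ≈ 0.31.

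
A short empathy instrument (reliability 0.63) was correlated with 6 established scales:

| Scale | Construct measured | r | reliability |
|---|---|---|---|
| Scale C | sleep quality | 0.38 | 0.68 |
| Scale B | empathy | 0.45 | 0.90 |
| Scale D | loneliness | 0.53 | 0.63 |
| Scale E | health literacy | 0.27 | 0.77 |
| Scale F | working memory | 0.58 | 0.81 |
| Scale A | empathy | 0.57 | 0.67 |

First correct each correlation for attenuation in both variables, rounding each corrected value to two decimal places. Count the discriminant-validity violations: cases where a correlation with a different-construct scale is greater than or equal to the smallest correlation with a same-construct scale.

2

Disattenuated r (r / √(r_scale · r_new)):
  Scale C (disc): 0.38 / √(0.68·0.63) = 0.58
  Scale B (conv): 0.45 / √(0.90·0.63) = 0.60
  Scale D (disc): 0.53 / √(0.63·0.63) = 0.84
  Scale E (disc): 0.27 / √(0.77·0.63) = 0.39
  Scale F (disc): 0.58 / √(0.81·0.63) = 0.81
  Scale A (conv): 0.57 / √(0.67·0.63) = 0.88
Smallest convergent = 0.60. Discriminant values: 0.58, 0.84, 0.39, 0.81; count ≥ 0.60 → 2.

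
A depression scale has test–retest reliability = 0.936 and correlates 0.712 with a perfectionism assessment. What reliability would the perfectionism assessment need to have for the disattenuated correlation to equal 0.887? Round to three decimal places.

r_true = r_obs / √(r_xx · r_yy) ⇒ 0.887 = 0.712 / √(0.936 · r_yy).
√(0.936 · r_yy) = 0.712 / 0.887 = 0.8027; 0.936 · r_yy = 0.6443; r_yy = 0.6443 / 0.936 ≈ 0.688.

0.688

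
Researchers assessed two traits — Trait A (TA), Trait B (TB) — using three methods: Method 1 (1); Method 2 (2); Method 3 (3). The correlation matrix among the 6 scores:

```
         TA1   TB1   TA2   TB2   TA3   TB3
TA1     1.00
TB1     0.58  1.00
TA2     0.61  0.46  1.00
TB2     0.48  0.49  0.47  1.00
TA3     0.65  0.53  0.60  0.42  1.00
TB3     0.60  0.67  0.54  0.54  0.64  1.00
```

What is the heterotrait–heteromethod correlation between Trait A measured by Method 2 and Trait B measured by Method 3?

0.54

Different traits and methods: r(TA2, TB3) = 0.54.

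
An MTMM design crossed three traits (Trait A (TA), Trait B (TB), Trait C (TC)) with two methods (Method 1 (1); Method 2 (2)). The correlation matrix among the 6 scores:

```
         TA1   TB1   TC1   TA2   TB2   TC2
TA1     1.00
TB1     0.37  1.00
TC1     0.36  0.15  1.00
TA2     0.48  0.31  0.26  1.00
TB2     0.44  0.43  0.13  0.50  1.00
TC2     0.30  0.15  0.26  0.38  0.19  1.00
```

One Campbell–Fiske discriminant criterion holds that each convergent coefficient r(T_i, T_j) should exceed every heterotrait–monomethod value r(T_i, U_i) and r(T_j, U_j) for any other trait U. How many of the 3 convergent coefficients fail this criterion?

3

Convergent coefficients and their comparison sets:
TA (methods 1·2): 0.48 vs {0.37, 0.50, 0.36, 0.38} → fail.
TB (methods 1·2): 0.43 vs {0.37, 0.50, 0.15, 0.19} → fail.
TC (methods 1·2): 0.26 vs {0.36, 0.38, 0.15, 0.19} → fail.
3 of 3 fail.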